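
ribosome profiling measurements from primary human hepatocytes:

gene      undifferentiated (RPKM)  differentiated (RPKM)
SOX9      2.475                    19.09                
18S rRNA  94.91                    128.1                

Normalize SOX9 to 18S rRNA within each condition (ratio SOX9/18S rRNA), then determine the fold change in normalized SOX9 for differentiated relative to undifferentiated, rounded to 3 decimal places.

SOX9/18S rRNA (undifferentiated) = 2.475 / 94.91 = 0.026077
SOX9/18S rRNA (differentiated) = 19.09 / 128.1 = 0.14902
Fold change = 0.14902 / 0.026077 = 5.7147

5.715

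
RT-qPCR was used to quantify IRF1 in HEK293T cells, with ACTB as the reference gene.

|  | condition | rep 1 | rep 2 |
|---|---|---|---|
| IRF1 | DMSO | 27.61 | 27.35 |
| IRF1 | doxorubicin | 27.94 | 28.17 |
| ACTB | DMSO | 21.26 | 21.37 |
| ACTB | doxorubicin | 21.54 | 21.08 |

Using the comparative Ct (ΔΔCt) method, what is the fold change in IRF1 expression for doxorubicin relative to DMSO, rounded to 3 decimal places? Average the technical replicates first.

0.669

Mean Ct: IRF1 DMSO 27.480; IRF1 doxorubicin 28.055; ACTB DMSO 21.315; ACTB doxorubicin 21.310
ΔCt(DMSO) = 27.480 − 21.315 = 6.165
ΔCt(doxorubicin) = 28.055 − 21.310 = 6.745
ΔΔCt = 6.745 − 6.165 = 0.580
Fold change = 2^(−0.580) = 0.6690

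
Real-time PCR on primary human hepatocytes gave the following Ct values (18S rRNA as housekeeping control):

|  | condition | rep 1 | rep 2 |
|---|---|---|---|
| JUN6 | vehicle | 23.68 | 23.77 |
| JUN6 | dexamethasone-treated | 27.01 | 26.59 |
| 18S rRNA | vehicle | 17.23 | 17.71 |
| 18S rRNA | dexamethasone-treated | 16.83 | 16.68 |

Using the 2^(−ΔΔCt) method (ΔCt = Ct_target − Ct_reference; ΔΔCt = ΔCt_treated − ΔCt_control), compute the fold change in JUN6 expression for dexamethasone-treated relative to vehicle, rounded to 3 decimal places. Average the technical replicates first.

Mean Ct: JUN6 vehicle 23.725; JUN6 dexamethasone-treated 26.800; 18S rRNA vehicle 17.470; 18S rRNA dexamethasone-treated 16.755
ΔCt(vehicle) = 23.725 − 17.470 = 6.255
ΔCt(dexamethasone-treated) = 26.800 − 16.755 = 10.045
ΔΔCt = 10.045 − 6.255 = 3.790
Fold change = 2^(−3.790) = 0.0723

0.072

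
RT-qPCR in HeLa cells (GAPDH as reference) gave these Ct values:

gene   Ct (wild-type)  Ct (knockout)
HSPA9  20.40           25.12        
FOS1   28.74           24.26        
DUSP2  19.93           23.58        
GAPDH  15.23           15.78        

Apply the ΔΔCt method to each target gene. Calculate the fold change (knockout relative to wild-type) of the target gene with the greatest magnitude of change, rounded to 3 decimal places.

HSPA9: ΔΔCt = (25.12−15.78) − (20.40−15.23) = 9.34 − 5.17 = 4.17; fold change = 2^-4.17 = 0.056
FOS1: ΔΔCt = (24.26−15.78) − (28.74−15.23) = 8.48 − 13.51 = -5.03; fold change = 2^5.03 = 32.672
DUSP2: ΔΔCt = (23.58−15.78) − (19.93−15.23) = 7.80 − 4.70 = 3.10; fold change = 2^-3.10 = 0.117
FOS1 has the largest |ΔΔCt| = 5.03.

32.672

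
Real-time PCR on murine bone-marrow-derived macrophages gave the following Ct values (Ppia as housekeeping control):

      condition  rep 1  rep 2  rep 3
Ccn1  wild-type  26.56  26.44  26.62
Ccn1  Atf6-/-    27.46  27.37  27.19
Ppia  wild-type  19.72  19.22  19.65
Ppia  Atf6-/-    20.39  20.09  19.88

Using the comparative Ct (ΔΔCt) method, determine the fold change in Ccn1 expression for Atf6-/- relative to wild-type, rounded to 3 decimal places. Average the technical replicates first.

0.865

Mean Ct: Ccn1 wild-type 26.540; Ccn1 Atf6-/- 27.340; Ppia wild-type 19.530; Ppia Atf6-/- 20.120
ΔCt(wild-type) = 26.540 − 19.530 = 7.010
ΔCt(Atf6-/-) = 27.340 − 20.120 = 7.220
ΔΔCt = 7.220 − 7.010 = 0.210
Fold change = 2^(−0.210) = 0.8645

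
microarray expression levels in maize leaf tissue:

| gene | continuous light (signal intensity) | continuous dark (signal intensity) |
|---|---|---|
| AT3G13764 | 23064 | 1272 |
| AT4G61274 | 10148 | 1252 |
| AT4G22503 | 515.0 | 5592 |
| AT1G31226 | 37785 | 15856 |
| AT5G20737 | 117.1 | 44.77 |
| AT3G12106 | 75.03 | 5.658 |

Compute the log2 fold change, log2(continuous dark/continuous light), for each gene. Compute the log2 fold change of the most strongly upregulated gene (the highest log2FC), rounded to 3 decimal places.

log2(1272/23064) = -4.180  (AT3G13764)
log2(1252/10148) = -3.019  (AT4G61274)
log2(5592/515.0) = 3.441  (AT4G22503)
log2(15856/37785) = -1.253  (AT1G31226)
log2(44.77/117.1) = -1.387  (AT5G20737)
log2(5.658/75.03) = -3.729  (AT3G12106)
AT4G22503 is most strongly upregulated.

3.441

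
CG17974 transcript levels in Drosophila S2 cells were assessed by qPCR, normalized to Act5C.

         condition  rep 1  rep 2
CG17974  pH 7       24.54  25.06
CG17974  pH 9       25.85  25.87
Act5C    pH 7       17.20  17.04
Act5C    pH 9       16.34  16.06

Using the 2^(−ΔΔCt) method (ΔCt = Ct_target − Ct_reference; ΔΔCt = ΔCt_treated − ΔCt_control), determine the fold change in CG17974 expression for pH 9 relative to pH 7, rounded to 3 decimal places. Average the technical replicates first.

Mean Ct: CG17974 pH 7 24.800; CG17974 pH 9 25.860; Act5C pH 7 17.120; Act5C pH 9 16.200
ΔCt(pH 7) = 24.800 − 17.120 = 7.680
ΔCt(pH 9) = 25.860 − 16.200 = 9.660
ΔΔCt = 9.660 − 7.680 = 1.980
Fold change = 2^(−1.980) = 0.2535

0.253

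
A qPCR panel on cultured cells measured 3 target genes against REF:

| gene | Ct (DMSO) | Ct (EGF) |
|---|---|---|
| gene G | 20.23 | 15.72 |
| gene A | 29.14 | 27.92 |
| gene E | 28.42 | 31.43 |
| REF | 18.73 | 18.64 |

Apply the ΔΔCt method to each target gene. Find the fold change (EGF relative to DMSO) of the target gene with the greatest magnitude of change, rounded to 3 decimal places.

gene G: ΔΔCt = (15.72−18.64) − (20.23−18.73) = -2.92 − 1.50 = -4.42; fold change = 2^4.42 = 21.407
gene A: ΔΔCt = (27.92−18.64) − (29.14−18.73) = 9.28 − 10.41 = -1.13; fold change = 2^1.13 = 2.189
gene E: ΔΔCt = (31.43−18.64) − (28.42−18.73) = 12.79 − 9.69 = 3.10; fold change = 2^-3.10 = 0.117
gene G has the largest |ΔΔCt| = 4.42.

21.407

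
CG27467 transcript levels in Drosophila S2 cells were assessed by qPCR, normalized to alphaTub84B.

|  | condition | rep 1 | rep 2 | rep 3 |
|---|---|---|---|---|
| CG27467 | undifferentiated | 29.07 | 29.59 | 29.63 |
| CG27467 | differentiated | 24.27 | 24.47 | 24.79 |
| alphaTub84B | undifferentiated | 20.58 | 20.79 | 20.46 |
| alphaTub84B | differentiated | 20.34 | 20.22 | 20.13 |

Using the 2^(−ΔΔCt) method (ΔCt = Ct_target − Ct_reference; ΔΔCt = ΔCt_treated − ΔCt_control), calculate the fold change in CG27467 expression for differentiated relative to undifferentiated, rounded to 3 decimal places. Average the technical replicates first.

Mean Ct: CG27467 undifferentiated 29.430; CG27467 differentiated 24.510; alphaTub84B undifferentiated 20.610; alphaTub84B differentiated 20.230
ΔCt(undifferentiated) = 29.430 − 20.610 = 8.820
ΔCt(differentiated) = 24.510 − 20.230 = 4.280
ΔΔCt = 4.280 − 8.820 = -4.540
Fold change = 2^(−(-4.540)) = 2^4.540 = 23.2636

23.264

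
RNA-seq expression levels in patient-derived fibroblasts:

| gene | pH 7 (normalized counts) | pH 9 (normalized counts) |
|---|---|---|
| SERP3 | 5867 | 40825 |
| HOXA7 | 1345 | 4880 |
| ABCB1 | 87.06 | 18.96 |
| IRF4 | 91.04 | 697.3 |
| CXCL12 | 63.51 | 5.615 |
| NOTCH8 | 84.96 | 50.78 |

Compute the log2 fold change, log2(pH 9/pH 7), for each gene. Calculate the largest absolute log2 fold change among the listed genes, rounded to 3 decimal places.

3.500

log2(40825/5867) = 2.799  (SERP3)
log2(4880/1345) = 1.859  (HOXA7)
log2(18.96/87.06) = -2.199  (ABCB1)
log2(697.3/91.04) = 2.937  (IRF4)
log2(5.615/63.51) = -3.500  (CXCL12)
log2(50.78/84.96) = -0.743  (NOTCH8)
The largest magnitude belongs to CXCL12.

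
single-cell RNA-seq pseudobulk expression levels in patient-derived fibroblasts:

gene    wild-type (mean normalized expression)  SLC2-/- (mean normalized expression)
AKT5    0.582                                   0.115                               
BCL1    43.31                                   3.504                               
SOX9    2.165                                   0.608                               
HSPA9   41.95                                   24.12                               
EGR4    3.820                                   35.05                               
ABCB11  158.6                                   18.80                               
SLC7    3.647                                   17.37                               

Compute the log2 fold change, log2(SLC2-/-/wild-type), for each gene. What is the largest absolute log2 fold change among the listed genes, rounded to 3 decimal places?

log2(0.115/0.582) = -2.339  (AKT5)
log2(3.504/43.31) = -3.628  (BCL1)
log2(0.608/2.165) = -1.832  (SOX9)
log2(24.12/41.95) = -0.798  (HSPA9)
log2(35.05/3.820) = 3.198  (EGR4)
log2(18.80/158.6) = -3.077  (ABCB11)
log2(17.37/3.647) = 2.252  (SLC7)
The largest magnitude belongs to BCL1.

3.628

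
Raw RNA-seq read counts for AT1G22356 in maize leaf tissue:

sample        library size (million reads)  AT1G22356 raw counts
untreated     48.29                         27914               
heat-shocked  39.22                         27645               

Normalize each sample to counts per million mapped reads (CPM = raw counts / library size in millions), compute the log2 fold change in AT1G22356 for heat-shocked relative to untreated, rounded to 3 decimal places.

0.286

CPM(untreated) = 27914 / 48.29 = 578.0493
CPM(heat-shocked) = 27645 / 39.22 = 704.8700
Fold change = 704.8700 / 578.0493 = 1.21939
log2(1.21939) = 0.2862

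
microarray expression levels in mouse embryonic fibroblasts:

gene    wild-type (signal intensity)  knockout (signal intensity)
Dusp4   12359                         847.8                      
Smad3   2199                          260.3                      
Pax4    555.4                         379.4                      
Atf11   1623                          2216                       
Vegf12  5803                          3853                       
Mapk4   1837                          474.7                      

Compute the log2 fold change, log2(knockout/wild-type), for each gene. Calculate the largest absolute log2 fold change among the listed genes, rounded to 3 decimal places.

log2(847.8/12359) = -3.866  (Dusp4)
log2(260.3/2199) = -3.079  (Smad3)
log2(379.4/555.4) = -0.550  (Pax4)
log2(2216/1623) = 0.449  (Atf11)
log2(3853/5803) = -0.591  (Vegf12)
log2(474.7/1837) = -1.952  (Mapk4)
The largest magnitude belongs to Dusp4.

3.866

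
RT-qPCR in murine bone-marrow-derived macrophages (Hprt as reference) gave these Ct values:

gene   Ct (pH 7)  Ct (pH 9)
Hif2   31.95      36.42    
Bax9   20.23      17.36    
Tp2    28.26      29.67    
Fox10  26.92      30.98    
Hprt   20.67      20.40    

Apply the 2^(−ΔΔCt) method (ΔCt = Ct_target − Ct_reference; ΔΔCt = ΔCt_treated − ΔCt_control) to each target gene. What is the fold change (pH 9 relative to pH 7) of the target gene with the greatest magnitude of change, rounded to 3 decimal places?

0.037

Hif2: ΔΔCt = (36.42−20.40) − (31.95−20.67) = 16.02 − 11.28 = 4.74; fold change = 2^-4.74 = 0.037
Bax9: ΔΔCt = (17.36−20.40) − (20.23−20.67) = -3.04 − (-0.44) = -2.60; fold change = 2^2.60 = 6.063
Tp2: ΔΔCt = (29.67−20.40) − (28.26−20.67) = 9.27 − 7.59 = 1.68; fold change = 2^-1.68 = 0.312
Fox10: ΔΔCt = (30.98−20.40) − (26.92−20.67) = 10.58 − 6.25 = 4.33; fold change = 2^-4.33 = 0.050
Hif2 has the largest |ΔΔCt| = 4.74.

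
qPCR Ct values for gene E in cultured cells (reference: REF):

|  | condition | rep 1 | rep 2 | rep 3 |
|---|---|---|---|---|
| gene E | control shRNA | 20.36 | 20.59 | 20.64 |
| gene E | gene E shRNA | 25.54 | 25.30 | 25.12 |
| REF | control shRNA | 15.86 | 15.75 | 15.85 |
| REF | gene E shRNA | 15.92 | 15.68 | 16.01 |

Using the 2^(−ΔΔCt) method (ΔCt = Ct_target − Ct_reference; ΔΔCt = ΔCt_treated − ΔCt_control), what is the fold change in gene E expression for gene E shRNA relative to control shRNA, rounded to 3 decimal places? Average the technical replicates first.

0.037

Mean Ct: gene E control shRNA 20.530; gene E gene E shRNA 25.320; REF control shRNA 15.820; REF gene E shRNA 15.870
ΔCt(control shRNA) = 20.530 − 15.820 = 4.710
ΔCt(gene E shRNA) = 25.320 − 15.870 = 9.450
ΔΔCt = 9.450 − 4.710 = 4.740
Fold change = 2^(−4.740) = 0.0374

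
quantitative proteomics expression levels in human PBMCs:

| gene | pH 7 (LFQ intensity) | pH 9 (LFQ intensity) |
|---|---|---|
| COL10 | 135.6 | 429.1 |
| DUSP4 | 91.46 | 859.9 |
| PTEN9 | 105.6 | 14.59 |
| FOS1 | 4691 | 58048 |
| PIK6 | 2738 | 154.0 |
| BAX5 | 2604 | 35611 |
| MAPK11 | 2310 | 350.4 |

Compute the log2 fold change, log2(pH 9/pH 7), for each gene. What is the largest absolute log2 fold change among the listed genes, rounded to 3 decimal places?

4.152

log2(429.1/135.6) = 1.662  (COL10)
log2(859.9/91.46) = 3.233  (DUSP4)
log2(14.59/105.6) = -2.856  (PTEN9)
log2(58048/4691) = 3.629  (FOS1)
log2(154.0/2738) = -4.152  (PIK6)
log2(35611/2604) = 3.774  (BAX5)
log2(350.4/2310) = -2.721  (MAPK11)
The largest magnitude belongs to PIK6.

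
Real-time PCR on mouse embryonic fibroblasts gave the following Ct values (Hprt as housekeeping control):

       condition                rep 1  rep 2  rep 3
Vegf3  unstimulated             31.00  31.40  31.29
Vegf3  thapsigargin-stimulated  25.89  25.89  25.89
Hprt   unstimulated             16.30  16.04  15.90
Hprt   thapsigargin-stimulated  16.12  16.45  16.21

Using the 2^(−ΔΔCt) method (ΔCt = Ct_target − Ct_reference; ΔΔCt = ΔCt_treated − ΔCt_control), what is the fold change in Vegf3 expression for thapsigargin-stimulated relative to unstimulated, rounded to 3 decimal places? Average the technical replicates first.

Mean Ct: Vegf3 unstimulated 31.230; Vegf3 thapsigargin-stimulated 25.890; Hprt unstimulated 16.080; Hprt thapsigargin-stimulated 16.260
ΔCt(unstimulated) = 31.230 − 16.080 = 15.150
ΔCt(thapsigargin-stimulated) = 25.890 − 16.260 = 9.630
ΔΔCt = 9.630 − 15.150 = -5.520
Fold change = 2^(−(-5.520)) = 2^5.520 = 45.8866

45.887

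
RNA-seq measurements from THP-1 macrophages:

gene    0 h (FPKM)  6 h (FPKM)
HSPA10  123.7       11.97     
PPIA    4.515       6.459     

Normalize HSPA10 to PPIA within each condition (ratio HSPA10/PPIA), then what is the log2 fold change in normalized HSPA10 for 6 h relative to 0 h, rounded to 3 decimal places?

HSPA10/PPIA (0 h) = 123.7 / 4.515 = 27.398
HSPA10/PPIA (6 h) = 11.97 / 6.459 = 1.8532
Fold change = 1.8532 / 27.398 = 0.0676
log2(0.0676) = -3.8859

-3.886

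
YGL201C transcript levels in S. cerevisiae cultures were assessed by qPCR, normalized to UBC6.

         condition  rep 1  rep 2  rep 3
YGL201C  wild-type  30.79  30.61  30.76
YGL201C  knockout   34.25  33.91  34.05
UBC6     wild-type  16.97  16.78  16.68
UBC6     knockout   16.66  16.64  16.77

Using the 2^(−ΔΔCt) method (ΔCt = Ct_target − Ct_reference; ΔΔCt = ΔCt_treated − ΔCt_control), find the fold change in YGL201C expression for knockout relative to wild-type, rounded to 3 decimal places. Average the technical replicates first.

0.090

Mean Ct: YGL201C wild-type 30.720; YGL201C knockout 34.070; UBC6 wild-type 16.810; UBC6 knockout 16.690
ΔCt(wild-type) = 30.720 − 16.810 = 13.910
ΔCt(knockout) = 34.070 − 16.690 = 17.380
ΔΔCt = 17.380 − 13.910 = 3.470
Fold change = 2^(−3.470) = 0.0902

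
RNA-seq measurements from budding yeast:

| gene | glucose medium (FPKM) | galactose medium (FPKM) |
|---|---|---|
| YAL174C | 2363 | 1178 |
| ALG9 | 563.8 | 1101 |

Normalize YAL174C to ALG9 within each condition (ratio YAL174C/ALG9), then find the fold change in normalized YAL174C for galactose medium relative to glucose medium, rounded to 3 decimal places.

YAL174C/ALG9 (glucose medium) = 2363 / 563.8 = 4.1912
YAL174C/ALG9 (galactose medium) = 1178 / 1101 = 1.0699
Fold change = 1.0699 / 4.1912 = 0.2553

0.255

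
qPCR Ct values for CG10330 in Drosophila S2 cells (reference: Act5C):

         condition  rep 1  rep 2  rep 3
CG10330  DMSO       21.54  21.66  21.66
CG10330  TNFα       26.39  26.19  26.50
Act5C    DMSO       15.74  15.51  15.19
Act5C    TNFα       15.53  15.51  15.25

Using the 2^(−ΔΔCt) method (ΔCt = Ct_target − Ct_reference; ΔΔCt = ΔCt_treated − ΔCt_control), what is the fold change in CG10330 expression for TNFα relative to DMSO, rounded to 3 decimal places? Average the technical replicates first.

Mean Ct: CG10330 DMSO 21.620; CG10330 TNFα 26.360; Act5C DMSO 15.480; Act5C TNFα 15.430
ΔCt(DMSO) = 21.620 − 15.480 = 6.140
ΔCt(TNFα) = 26.360 − 15.430 = 10.930
ΔΔCt = 10.930 − 6.140 = 4.790
Fold change = 2^(−4.790) = 0.0361

0.036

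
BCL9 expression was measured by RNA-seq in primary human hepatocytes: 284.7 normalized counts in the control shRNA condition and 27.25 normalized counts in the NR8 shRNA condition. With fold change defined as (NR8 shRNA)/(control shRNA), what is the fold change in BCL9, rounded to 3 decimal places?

Fold change = 27.25 / 284.7 = 0.0957
BCL9 is downregulated.

0.096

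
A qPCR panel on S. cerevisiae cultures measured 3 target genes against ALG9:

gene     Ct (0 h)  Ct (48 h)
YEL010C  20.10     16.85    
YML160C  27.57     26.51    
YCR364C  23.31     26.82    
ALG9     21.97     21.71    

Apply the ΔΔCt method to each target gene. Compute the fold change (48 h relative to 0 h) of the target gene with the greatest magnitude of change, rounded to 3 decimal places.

YEL010C: ΔΔCt = (16.85−21.71) − (20.10−21.97) = -4.86 − (-1.87) = -2.99; fold change = 2^2.99 = 7.945
YML160C: ΔΔCt = (26.51−21.71) − (27.57−21.97) = 4.80 − 5.60 = -0.80; fold change = 2^0.80 = 1.741
YCR364C: ΔΔCt = (26.82−21.71) − (23.31−21.97) = 5.11 − 1.34 = 3.77; fold change = 2^-3.77 = 0.073
YCR364C has the largest |ΔΔCt| = 3.77.

0.073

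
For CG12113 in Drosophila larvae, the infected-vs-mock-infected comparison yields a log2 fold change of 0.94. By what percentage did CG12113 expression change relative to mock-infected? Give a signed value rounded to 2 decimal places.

91.85%

Fold change = 2^(0.94) = 1.9185
Percent change = (FC − 1) × 100% = (1.9185 − 1) × 100 = 91.85%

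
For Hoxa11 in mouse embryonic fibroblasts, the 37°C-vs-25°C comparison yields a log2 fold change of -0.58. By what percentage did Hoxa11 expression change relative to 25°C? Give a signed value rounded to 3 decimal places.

Fold change = 2^(-0.58) = 0.6690
Percent change = (FC − 1) × 100% = (0.6690 − 1) × 100 = -33.104%

-33.104%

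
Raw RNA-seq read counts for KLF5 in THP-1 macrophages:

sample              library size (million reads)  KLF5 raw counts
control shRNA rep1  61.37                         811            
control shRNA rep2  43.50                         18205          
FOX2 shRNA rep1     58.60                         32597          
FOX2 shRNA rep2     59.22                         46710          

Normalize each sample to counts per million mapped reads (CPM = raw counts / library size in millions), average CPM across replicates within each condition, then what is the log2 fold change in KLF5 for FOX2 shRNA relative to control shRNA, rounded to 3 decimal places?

CPM(control shRNA rep1) = 811 / 61.37 = 13.2149
CPM(control shRNA rep2) = 18205 / 43.50 = 418.5057
CPM(FOX2 shRNA rep1) = 32597 / 58.60 = 556.2628
CPM(FOX2 shRNA rep2) = 46710 / 59.22 = 788.7538
mean CPM(control shRNA) = 215.8603; mean CPM(FOX2 shRNA) = 672.5083
Fold change = 672.5083 / 215.8603 = 3.11548
log2(3.11548) = 1.6395

1.639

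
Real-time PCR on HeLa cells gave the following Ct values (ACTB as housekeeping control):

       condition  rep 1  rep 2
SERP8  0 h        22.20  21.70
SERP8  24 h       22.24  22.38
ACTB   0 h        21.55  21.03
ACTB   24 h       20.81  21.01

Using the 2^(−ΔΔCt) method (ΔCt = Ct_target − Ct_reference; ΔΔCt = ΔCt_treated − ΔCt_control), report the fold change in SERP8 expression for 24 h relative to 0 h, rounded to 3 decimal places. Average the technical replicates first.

Mean Ct: SERP8 0 h 21.950; SERP8 24 h 22.310; ACTB 0 h 21.290; ACTB 24 h 20.910
ΔCt(0 h) = 21.950 − 21.290 = 0.660
ΔCt(24 h) = 22.310 − 20.910 = 1.400
ΔΔCt = 1.400 − 0.660 = 0.740
Fold change = 2^(−0.740) = 0.5987

0.599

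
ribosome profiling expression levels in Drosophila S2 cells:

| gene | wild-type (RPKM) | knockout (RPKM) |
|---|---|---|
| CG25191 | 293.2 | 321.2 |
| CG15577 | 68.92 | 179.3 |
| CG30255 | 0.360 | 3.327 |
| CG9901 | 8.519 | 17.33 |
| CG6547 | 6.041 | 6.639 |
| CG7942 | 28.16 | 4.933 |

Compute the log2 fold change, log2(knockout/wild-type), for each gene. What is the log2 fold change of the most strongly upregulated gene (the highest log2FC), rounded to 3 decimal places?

3.208

log2(321.2/293.2) = 0.132  (CG25191)
log2(179.3/68.92) = 1.379  (CG15577)
log2(3.327/0.360) = 3.208  (CG30255)
log2(17.33/8.519) = 1.025  (CG9901)
log2(6.639/6.041) = 0.136  (CG6547)
log2(4.933/28.16) = -2.513  (CG7942)
CG30255 is most strongly upregulated.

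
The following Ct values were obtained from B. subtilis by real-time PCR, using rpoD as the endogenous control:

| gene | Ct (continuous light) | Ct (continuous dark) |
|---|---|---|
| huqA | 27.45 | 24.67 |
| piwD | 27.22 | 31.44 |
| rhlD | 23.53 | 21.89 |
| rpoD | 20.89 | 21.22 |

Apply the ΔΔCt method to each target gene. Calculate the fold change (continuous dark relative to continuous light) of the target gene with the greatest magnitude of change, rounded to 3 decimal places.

huqA: ΔΔCt = (24.67−21.22) − (27.45−20.89) = 3.45 − 6.56 = -3.11; fold change = 2^3.11 = 8.634
piwD: ΔΔCt = (31.44−21.22) − (27.22−20.89) = 10.22 − 6.33 = 3.89; fold change = 2^-3.89 = 0.067
rhlD: ΔΔCt = (21.89−21.22) − (23.53−20.89) = 0.67 − 2.64 = -1.97; fold change = 2^1.97 = 3.918
piwD has the largest |ΔΔCt| = 3.89.

0.067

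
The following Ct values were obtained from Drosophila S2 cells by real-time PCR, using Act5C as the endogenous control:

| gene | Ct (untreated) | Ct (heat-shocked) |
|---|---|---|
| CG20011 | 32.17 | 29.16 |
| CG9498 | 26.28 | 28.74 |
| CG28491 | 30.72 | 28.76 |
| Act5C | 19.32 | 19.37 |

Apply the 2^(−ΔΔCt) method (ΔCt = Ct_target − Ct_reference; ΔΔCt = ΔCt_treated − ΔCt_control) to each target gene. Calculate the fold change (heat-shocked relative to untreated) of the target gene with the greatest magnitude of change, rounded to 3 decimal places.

CG20011: ΔΔCt = (29.16−19.37) − (32.17−19.32) = 9.79 − 12.85 = -3.06; fold change = 2^3.06 = 8.340
CG9498: ΔΔCt = (28.74−19.37) − (26.28−19.32) = 9.37 − 6.96 = 2.41; fold change = 2^-2.41 = 0.188
CG28491: ΔΔCt = (28.76−19.37) − (30.72−19.32) = 9.39 − 11.40 = -2.01; fold change = 2^2.01 = 4.028
CG20011 has the largest |ΔΔCt| = 3.06.

8.340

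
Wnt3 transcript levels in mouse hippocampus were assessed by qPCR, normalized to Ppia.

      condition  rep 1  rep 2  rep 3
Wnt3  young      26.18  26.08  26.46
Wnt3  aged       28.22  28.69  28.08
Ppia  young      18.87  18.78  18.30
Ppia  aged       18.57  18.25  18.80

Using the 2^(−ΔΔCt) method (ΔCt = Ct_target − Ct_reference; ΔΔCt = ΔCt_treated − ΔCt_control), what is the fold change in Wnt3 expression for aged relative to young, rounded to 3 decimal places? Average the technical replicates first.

0.218

Mean Ct: Wnt3 young 26.240; Wnt3 aged 28.330; Ppia young 18.650; Ppia aged 18.540
ΔCt(young) = 26.240 − 18.650 = 7.590
ΔCt(aged) = 28.330 − 18.540 = 9.790
ΔΔCt = 9.790 − 7.590 = 2.200
Fold change = 2^(−2.200) = 0.2176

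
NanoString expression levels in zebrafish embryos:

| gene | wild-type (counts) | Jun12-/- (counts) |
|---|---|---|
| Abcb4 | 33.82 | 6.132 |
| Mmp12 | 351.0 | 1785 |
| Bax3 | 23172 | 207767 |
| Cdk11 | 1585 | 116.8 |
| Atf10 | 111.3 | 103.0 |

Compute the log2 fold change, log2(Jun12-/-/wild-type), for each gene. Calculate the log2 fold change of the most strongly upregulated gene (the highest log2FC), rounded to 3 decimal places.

3.165

log2(6.132/33.82) = -2.463  (Abcb4)
log2(1785/351.0) = 2.346  (Mmp12)
log2(207767/23172) = 3.165  (Bax3)
log2(116.8/1585) = -3.762  (Cdk11)
log2(103.0/111.3) = -0.112  (Atf10)
Bax3 is most strongly upregulated.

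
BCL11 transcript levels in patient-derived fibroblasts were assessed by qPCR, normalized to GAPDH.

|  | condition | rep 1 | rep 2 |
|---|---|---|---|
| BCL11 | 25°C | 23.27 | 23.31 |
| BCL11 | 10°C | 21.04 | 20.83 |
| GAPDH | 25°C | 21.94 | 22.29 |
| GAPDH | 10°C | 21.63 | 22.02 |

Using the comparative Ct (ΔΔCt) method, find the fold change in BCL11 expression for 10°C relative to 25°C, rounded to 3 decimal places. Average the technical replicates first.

4.184

Mean Ct: BCL11 25°C 23.290; BCL11 10°C 20.935; GAPDH 25°C 22.115; GAPDH 10°C 21.825
ΔCt(25°C) = 23.290 − 22.115 = 1.175
ΔCt(10°C) = 20.935 − 21.825 = -0.890
ΔΔCt = -0.890 − 1.175 = -2.065
Fold change = 2^(−(-2.065)) = 2^2.065 = 4.1843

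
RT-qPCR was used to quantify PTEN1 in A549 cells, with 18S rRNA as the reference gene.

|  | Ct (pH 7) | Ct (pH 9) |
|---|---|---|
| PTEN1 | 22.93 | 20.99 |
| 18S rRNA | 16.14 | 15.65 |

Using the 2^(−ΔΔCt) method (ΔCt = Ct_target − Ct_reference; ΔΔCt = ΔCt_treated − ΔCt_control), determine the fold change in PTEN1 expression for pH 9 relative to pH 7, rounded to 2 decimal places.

2.73

ΔCt(pH 7) = 22.930 − 16.140 = 6.790
ΔCt(pH 9) = 20.990 − 15.650 = 5.340
ΔΔCt = 5.340 − 6.790 = -1.450
Fold change = 2^(−(-1.450)) = 2^1.450 = 2.732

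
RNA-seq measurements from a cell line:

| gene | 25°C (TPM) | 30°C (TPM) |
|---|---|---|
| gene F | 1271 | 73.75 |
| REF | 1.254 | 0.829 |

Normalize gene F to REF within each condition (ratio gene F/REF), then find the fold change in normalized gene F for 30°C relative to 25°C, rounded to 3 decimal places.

gene F/REF (25°C) = 1271 / 1.254 = 1013.6
gene F/REF (30°C) = 73.75 / 0.829 = 88.963
Fold change = 88.963 / 1013.6 = 0.0878

0.088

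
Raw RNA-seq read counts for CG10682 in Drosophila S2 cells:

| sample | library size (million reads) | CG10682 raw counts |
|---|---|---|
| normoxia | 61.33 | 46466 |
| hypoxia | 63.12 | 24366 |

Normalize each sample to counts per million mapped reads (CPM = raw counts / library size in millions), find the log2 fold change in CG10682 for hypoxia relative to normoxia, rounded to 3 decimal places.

CPM(normoxia) = 46466 / 61.33 = 757.6390
CPM(hypoxia) = 24366 / 63.12 = 386.0266
Fold change = 386.0266 / 757.6390 = 0.50951
log2(0.50951) = -0.9728

-0.973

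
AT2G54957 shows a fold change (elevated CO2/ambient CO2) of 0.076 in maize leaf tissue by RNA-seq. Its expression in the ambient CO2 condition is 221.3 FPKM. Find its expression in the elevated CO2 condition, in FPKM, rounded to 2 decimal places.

16.82

elevated CO2 expression = 221.3 × 0.076 = 16.82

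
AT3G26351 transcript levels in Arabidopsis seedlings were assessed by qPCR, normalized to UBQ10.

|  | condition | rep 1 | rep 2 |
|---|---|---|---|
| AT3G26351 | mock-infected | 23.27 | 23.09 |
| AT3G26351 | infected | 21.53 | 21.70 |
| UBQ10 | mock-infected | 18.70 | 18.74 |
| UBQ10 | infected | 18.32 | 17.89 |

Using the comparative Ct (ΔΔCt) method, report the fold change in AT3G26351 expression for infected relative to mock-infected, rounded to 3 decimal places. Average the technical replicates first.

Mean Ct: AT3G26351 mock-infected 23.180; AT3G26351 infected 21.615; UBQ10 mock-infected 18.720; UBQ10 infected 18.105
ΔCt(mock-infected) = 23.180 − 18.720 = 4.460
ΔCt(infected) = 21.615 − 18.105 = 3.510
ΔΔCt = 3.510 − 4.460 = -0.950
Fold change = 2^(−(-0.950)) = 2^0.950 = 1.9319

1.932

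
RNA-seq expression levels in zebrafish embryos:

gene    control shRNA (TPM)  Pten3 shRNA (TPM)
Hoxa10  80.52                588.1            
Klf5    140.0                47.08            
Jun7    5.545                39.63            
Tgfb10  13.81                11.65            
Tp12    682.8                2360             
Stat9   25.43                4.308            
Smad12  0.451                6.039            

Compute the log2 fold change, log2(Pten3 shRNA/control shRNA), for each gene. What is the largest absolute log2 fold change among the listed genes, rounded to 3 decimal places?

log2(588.1/80.52) = 2.869  (Hoxa10)
log2(47.08/140.0) = -1.572  (Klf5)
log2(39.63/5.545) = 2.837  (Jun7)
log2(11.65/13.81) = -0.245  (Tgfb10)
log2(2360/682.8) = 1.789  (Tp12)
log2(4.308/25.43) = -2.561  (Stat9)
log2(6.039/0.451) = 3.743  (Smad12)
The largest magnitude belongs to Smad12.

3.743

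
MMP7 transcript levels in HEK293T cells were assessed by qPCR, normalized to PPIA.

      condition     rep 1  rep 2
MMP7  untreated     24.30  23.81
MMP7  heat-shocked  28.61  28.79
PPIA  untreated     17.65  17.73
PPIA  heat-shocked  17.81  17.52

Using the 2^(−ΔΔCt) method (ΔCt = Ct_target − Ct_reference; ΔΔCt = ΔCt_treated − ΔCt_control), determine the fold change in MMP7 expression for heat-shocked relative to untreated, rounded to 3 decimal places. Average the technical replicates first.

Mean Ct: MMP7 untreated 24.055; MMP7 heat-shocked 28.700; PPIA untreated 17.690; PPIA heat-shocked 17.665
ΔCt(untreated) = 24.055 − 17.690 = 6.365
ΔCt(heat-shocked) = 28.700 − 17.665 = 11.035
ΔΔCt = 11.035 − 6.365 = 4.670
Fold change = 2^(−4.670) = 0.0393

0.039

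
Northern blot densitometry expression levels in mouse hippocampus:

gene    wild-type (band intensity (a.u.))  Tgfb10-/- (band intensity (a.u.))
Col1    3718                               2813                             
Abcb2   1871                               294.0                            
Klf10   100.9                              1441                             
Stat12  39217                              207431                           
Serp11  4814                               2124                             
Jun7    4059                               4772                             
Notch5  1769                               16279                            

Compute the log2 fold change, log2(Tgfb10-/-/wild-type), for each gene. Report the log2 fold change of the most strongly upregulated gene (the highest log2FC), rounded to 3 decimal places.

log2(2813/3718) = -0.402  (Col1)
log2(294.0/1871) = -2.670  (Abcb2)
log2(1441/100.9) = 3.836  (Klf10)
log2(207431/39217) = 2.403  (Stat12)
log2(2124/4814) = -1.180  (Serp11)
log2(4772/4059) = 0.233  (Jun7)
log2(16279/1769) = 3.202  (Notch5)
Klf10 is most strongly upregulated.

3.836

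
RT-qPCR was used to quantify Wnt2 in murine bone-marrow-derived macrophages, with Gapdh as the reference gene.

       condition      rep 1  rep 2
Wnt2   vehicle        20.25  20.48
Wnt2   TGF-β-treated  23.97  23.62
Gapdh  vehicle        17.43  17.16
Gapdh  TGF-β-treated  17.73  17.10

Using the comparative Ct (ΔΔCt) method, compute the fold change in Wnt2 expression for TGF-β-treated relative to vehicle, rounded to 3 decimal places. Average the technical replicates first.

0.101

Mean Ct: Wnt2 vehicle 20.365; Wnt2 TGF-β-treated 23.795; Gapdh vehicle 17.295; Gapdh TGF-β-treated 17.415
ΔCt(vehicle) = 20.365 − 17.295 = 3.070
ΔCt(TGF-β-treated) = 23.795 − 17.415 = 6.380
ΔΔCt = 6.380 − 3.070 = 3.310
Fold change = 2^(−3.310) = 0.1008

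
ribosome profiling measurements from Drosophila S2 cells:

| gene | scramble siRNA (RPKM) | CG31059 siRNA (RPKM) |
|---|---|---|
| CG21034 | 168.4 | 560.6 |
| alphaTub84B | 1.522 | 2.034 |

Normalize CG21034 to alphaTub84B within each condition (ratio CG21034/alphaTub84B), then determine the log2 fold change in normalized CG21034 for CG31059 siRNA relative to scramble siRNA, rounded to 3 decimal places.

CG21034/alphaTub84B (scramble siRNA) = 168.4 / 1.522 = 110.64
CG21034/alphaTub84B (CG31059 siRNA) = 560.6 / 2.034 = 275.61
Fold change = 275.61 / 110.64 = 2.4910
log2(2.4910) = 1.3167

1.317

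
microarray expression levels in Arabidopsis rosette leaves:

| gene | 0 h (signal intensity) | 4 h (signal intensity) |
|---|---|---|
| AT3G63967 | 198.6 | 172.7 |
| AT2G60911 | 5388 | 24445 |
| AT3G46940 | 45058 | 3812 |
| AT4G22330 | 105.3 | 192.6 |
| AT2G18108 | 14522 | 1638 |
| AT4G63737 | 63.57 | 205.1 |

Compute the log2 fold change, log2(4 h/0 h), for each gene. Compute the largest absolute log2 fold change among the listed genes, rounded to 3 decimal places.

log2(172.7/198.6) = -0.202  (AT3G63967)
log2(24445/5388) = 2.182  (AT2G60911)
log2(3812/45058) = -3.563  (AT3G46940)
log2(192.6/105.3) = 0.871  (AT4G22330)
log2(1638/14522) = -3.148  (AT2G18108)
log2(205.1/63.57) = 1.690  (AT4G63737)
The largest magnitude belongs to AT3G46940.

3.563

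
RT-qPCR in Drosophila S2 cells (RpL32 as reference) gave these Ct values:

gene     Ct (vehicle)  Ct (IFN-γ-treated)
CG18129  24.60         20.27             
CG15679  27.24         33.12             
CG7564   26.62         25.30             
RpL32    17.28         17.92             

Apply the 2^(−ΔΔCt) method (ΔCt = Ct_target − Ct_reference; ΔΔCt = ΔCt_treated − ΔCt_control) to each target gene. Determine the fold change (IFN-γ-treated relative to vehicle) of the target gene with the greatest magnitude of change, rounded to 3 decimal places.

CG18129: ΔΔCt = (20.27−17.92) − (24.60−17.28) = 2.35 − 7.32 = -4.97; fold change = 2^4.97 = 31.341
CG15679: ΔΔCt = (33.12−17.92) − (27.24−17.28) = 15.20 − 9.96 = 5.24; fold change = 2^-5.24 = 0.026
CG7564: ΔΔCt = (25.30−17.92) − (26.62−17.28) = 7.38 − 9.34 = -1.96; fold change = 2^1.96 = 3.891
CG15679 has the largest |ΔΔCt| = 5.24.

0.026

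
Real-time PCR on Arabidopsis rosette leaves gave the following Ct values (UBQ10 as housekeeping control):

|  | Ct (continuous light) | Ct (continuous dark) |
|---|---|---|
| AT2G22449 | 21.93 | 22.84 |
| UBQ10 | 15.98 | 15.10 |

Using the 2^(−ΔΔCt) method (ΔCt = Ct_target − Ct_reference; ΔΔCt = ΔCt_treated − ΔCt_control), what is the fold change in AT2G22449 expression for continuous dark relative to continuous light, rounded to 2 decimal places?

ΔCt(continuous light) = 21.930 − 15.980 = 5.950
ΔCt(continuous dark) = 22.840 − 15.100 = 7.740
ΔΔCt = 7.740 − 5.950 = 1.790
Fold change = 2^(−1.790) = 0.289

0.29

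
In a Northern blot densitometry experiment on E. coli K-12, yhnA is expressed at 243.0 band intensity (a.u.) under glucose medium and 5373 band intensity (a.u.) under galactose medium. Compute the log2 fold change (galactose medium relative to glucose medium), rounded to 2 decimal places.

4.47

Fold change = 5373 / 243.0 = 22.1111
log2(22.1111) = 4.467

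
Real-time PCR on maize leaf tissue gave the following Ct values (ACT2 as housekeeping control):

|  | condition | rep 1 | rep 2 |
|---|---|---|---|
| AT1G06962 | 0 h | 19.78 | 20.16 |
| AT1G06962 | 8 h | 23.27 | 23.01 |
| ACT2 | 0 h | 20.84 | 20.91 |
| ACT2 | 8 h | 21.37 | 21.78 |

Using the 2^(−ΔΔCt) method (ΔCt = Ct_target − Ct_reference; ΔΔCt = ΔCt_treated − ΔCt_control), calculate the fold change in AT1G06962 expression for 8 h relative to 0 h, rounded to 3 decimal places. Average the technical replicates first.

Mean Ct: AT1G06962 0 h 19.970; AT1G06962 8 h 23.140; ACT2 0 h 20.875; ACT2 8 h 21.575
ΔCt(0 h) = 19.970 − 20.875 = -0.905
ΔCt(8 h) = 23.140 − 21.575 = 1.565
ΔΔCt = 1.565 − (-0.905) = 2.470
Fold change = 2^(−2.470) = 0.1805

0.180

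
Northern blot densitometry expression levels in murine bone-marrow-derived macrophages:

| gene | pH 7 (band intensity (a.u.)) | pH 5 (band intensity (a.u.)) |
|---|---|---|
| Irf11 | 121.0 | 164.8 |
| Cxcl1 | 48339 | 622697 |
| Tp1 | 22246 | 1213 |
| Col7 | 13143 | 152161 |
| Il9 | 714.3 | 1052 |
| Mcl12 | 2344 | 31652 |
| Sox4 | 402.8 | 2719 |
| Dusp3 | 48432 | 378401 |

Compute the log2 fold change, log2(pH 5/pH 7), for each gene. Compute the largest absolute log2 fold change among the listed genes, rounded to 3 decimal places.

log2(164.8/121.0) = 0.446  (Irf11)
log2(622697/48339) = 3.687  (Cxcl1)
log2(1213/22246) = -4.197  (Tp1)
log2(152161/13143) = 3.533  (Col7)
log2(1052/714.3) = 0.559  (Il9)
log2(31652/2344) = 3.755  (Mcl12)
log2(2719/402.8) = 2.755  (Sox4)
log2(378401/48432) = 2.966  (Dusp3)
The largest magnitude belongs to Tp1.

4.197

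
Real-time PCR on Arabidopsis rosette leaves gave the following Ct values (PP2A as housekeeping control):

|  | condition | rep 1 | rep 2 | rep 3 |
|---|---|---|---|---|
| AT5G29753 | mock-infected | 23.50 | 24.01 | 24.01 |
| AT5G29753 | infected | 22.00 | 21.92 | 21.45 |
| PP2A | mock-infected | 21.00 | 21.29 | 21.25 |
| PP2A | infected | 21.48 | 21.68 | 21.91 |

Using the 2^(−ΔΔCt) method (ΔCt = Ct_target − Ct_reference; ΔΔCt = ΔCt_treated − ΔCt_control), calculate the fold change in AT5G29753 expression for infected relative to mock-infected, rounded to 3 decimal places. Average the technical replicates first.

5.897

Mean Ct: AT5G29753 mock-infected 23.840; AT5G29753 infected 21.790; PP2A mock-infected 21.180; PP2A infected 21.690
ΔCt(mock-infected) = 23.840 − 21.180 = 2.660
ΔCt(infected) = 21.790 − 21.690 = 0.100
ΔΔCt = 0.100 − 2.660 = -2.560
Fold change = 2^(−(-2.560)) = 2^2.560 = 5.8971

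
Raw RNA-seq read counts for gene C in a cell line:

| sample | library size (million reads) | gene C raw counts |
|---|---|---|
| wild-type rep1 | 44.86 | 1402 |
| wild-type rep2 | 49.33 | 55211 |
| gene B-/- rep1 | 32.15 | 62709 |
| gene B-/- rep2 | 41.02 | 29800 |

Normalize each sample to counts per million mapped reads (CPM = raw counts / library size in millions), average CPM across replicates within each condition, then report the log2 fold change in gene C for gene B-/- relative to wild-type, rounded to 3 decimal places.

1.218

CPM(wild-type rep1) = 1402 / 44.86 = 31.2528
CPM(wild-type rep2) = 55211 / 49.33 = 1119.2175
CPM(gene B-/- rep1) = 62709 / 32.15 = 1950.5132
CPM(gene B-/- rep2) = 29800 / 41.02 = 726.4749
mean CPM(wild-type) = 575.2352; mean CPM(gene B-/-) = 1338.4941
Fold change = 1338.4941 / 575.2352 = 2.32686
log2(2.32686) = 1.2184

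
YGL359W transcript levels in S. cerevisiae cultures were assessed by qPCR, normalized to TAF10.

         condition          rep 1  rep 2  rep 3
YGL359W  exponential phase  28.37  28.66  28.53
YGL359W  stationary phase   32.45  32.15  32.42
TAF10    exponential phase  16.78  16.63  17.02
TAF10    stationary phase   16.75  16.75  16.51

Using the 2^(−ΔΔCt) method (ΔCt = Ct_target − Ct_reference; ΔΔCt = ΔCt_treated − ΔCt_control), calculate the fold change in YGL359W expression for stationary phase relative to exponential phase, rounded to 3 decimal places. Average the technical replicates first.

Mean Ct: YGL359W exponential phase 28.520; YGL359W stationary phase 32.340; TAF10 exponential phase 16.810; TAF10 stationary phase 16.670
ΔCt(exponential phase) = 28.520 − 16.810 = 11.710
ΔCt(stationary phase) = 32.340 − 16.670 = 15.670
ΔΔCt = 15.670 − 11.710 = 3.960
Fold change = 2^(−3.960) = 0.0643

0.064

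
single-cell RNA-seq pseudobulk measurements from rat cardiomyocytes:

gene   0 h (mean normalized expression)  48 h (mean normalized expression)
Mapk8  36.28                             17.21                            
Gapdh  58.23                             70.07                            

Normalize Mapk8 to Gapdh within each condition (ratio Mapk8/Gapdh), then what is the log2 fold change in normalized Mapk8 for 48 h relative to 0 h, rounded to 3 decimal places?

-1.343

Mapk8/Gapdh (0 h) = 36.28 / 58.23 = 0.62305
Mapk8/Gapdh (48 h) = 17.21 / 70.07 = 0.24561
Fold change = 0.24561 / 0.62305 = 0.3942
log2(0.3942) = -1.3430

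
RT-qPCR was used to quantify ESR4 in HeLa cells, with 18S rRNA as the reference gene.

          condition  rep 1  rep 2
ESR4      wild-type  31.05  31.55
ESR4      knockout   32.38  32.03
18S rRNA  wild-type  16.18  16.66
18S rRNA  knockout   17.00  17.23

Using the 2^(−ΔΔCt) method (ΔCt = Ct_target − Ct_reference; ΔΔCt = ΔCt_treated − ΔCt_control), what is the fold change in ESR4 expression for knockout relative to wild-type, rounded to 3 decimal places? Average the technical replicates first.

0.865

Mean Ct: ESR4 wild-type 31.300; ESR4 knockout 32.205; 18S rRNA wild-type 16.420; 18S rRNA knockout 17.115
ΔCt(wild-type) = 31.300 − 16.420 = 14.880
ΔCt(knockout) = 32.205 − 17.115 = 15.090
ΔΔCt = 15.090 − 14.880 = 0.210
Fold change = 2^(−0.210) = 0.8645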